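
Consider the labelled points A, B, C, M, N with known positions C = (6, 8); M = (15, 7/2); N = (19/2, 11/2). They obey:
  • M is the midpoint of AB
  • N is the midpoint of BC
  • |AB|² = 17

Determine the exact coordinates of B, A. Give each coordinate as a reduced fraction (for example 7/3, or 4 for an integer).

1. B_x = 13  [B = 2·N−C = 2·(19/2, 11/2)−(6, 8)]
2. B_y = 3  [B = 2·N−C = 2·(19/2, 11/2)−(6, 8)]
   so B = (13, 3)
3. A_x = 17  [A = 2·M−B = 2·(15, 7/2)−(13, 3)]
4. A_y = 4  [A = 2·M−B = 2·(15, 7/2)−(13, 3)]
   so A = (17, 4)

B = (13, 3)
A = (17, 4)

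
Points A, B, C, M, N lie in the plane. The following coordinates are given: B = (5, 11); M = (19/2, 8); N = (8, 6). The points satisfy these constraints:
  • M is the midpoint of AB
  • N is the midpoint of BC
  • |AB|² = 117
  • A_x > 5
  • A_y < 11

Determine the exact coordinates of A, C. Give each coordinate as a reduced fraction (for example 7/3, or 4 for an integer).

1. A_x = 14  [A = 2·M−B = 2·(19/2, 8)−(5, 11)]
2. A_y = 5  [A = 2·M−B = 2·(19/2, 8)−(5, 11)]
   so A = (14, 5)
3. C_x = 11  [C = 2·N−B = 2·(8, 6)−(5, 11)]
4. C_y = 1  [C = 2·N−B = 2·(8, 6)−(5, 11)]
   so C = (11, 1)

A = (14, 5)
C = (11, 1)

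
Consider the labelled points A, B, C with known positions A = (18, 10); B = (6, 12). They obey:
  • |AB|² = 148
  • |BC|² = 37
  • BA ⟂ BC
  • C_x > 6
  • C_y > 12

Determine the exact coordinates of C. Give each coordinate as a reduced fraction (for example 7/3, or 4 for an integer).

C = (7, 18)

1. C_x = 7  [[BA ⟂ BC ⇒ 12x-2y-48=0] ∩ [|C−(6, 12)|²=37]]
2. C_y = 18  [[BA ⟂ BC ⇒ 12x-2y-48=0] ∩ [|C−(6, 12)|²=37]]
   so C = (7, 18)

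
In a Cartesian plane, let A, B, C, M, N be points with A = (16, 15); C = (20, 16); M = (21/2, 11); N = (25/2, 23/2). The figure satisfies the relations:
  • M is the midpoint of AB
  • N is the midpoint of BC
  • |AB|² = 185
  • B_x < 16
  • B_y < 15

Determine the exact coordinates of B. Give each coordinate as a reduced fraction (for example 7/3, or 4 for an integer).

B = (5, 7)

1. B_x = 5  [B = 2·M−A = 2·(21/2, 11)−(16, 15)]
2. B_y = 7  [B = 2·M−A = 2·(21/2, 11)−(16, 15)]
   so B = (5, 7)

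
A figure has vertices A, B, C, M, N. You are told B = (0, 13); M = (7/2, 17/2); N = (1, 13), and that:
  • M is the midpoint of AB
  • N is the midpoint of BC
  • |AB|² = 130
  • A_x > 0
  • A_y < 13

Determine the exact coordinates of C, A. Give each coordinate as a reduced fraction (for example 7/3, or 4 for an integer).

1. A_x = 7  [A = 2·M−B = 2·(7/2, 17/2)−(0, 13)]
2. A_y = 4  [A = 2·M−B = 2·(7/2, 17/2)−(0, 13)]
   so A = (7, 4)
3. C_x = 2  [C = 2·N−B = 2·(1, 13)−(0, 13)]
4. C_y = 13  [C = 2·N−B = 2·(1, 13)−(0, 13)]
   so C = (2, 13)

C = (2, 13)
A = (7, 4)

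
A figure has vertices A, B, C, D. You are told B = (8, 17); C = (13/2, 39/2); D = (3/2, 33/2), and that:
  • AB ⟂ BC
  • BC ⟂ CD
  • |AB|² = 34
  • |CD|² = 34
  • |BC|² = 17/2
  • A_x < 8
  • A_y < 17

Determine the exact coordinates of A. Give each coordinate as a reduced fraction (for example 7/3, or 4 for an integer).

A = (3, 14)

1. A_x = 3  [[AB ⟂ BC ⇒ 3/2x-5/2y+61/2=0] ∩ [|A−(8, 17)|²=34]]
2. A_y = 14  [[AB ⟂ BC ⇒ 3/2x-5/2y+61/2=0] ∩ [|A−(8, 17)|²=34]]
   so A = (3, 14)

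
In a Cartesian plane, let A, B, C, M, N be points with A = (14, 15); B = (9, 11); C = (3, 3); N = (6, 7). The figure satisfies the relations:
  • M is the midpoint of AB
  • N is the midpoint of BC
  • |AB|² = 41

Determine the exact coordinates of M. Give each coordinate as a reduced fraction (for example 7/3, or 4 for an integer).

M = (23/2, 13)

1. M_x = 23/2  [2·M = A+B = (14, 15)+(9, 11)]
2. M_y = 13  [2·M = A+B = (14, 15)+(9, 11)]
   so M = (23/2, 13)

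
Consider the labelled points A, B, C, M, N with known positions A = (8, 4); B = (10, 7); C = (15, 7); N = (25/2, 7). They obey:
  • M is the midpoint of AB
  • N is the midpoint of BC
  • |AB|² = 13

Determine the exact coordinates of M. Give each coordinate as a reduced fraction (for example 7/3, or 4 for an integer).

M = (9, 11/2)

1. M_x = 9  [2·M = A+B = (8, 4)+(10, 7)]
2. M_y = 11/2  [2·M = A+B = (8, 4)+(10, 7)]
   so M = (9, 11/2)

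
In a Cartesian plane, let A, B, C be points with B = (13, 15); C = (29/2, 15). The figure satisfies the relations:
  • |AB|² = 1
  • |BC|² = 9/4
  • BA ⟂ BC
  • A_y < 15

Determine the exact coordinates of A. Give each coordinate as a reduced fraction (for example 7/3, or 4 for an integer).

1. A_x = 13  [[BA ⟂ BC ⇒ 3/2x-39/2=0] ∩ [|A−(13, 15)|²=1]]
2. A_y = 14  [[BA ⟂ BC ⇒ 3/2x-39/2=0] ∩ [|A−(13, 15)|²=1]]
   so A = (13, 14)

A = (13, 14)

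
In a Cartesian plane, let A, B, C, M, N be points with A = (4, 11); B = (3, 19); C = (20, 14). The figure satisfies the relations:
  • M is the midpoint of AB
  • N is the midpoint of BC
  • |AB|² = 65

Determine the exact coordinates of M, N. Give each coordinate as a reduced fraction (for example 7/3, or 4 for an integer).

M = (7/2, 15)
N = (23/2, 33/2)

1. M_x = 7/2  [2·M = A+B = (4, 11)+(3, 19)]
2. M_y = 15  [2·M = A+B = (4, 11)+(3, 19)]
   so M = (7/2, 15)
3. N_x = 23/2  [2·N = B+C = (3, 19)+(20, 14)]
4. N_y = 33/2  [2·N = B+C = (3, 19)+(20, 14)]
   so N = (23/2, 33/2)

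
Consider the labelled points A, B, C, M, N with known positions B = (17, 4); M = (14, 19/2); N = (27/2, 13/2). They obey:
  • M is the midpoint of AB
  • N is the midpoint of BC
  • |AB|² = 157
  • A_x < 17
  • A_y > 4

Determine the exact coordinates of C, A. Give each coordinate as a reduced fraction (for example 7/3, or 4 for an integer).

1. A_x = 11  [A = 2·M−B = 2·(14, 19/2)−(17, 4)]
2. A_y = 15  [A = 2·M−B = 2·(14, 19/2)−(17, 4)]
   so A = (11, 15)
3. C_x = 10  [C = 2·N−B = 2·(27/2, 13/2)−(17, 4)]
4. C_y = 9  [C = 2·N−B = 2·(27/2, 13/2)−(17, 4)]
   so C = (10, 9)

C = (10, 9)
A = (11, 15)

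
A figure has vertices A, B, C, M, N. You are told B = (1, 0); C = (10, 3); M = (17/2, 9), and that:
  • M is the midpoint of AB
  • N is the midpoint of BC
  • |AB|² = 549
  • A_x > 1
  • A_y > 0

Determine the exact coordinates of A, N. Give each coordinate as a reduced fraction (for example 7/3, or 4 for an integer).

1. A_x = 16  [A = 2·M−B = 2·(17/2, 9)−(1, 0)]
2. A_y = 18  [A = 2·M−B = 2·(17/2, 9)−(1, 0)]
   so A = (16, 18)
3. N_x = 11/2  [2·N = B+C = (1, 0)+(10, 3)]
4. N_y = 3/2  [2·N = B+C = (1, 0)+(10, 3)]
   so N = (11/2, 3/2)

A = (16, 18)
N = (11/2, 3/2)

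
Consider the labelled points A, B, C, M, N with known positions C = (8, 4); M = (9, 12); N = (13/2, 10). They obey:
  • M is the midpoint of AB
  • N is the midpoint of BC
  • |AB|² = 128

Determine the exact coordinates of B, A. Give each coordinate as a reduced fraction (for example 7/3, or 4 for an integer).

B = (5, 16)
A = (13, 8)

1. B_x = 5  [B = 2·N−C = 2·(13/2, 10)−(8, 4)]
2. B_y = 16  [B = 2·N−C = 2·(13/2, 10)−(8, 4)]
   so B = (5, 16)
3. A_x = 13  [A = 2·M−B = 2·(9, 12)−(5, 16)]
4. A_y = 8  [A = 2·M−B = 2·(9, 12)−(5, 16)]
   so A = (13, 8)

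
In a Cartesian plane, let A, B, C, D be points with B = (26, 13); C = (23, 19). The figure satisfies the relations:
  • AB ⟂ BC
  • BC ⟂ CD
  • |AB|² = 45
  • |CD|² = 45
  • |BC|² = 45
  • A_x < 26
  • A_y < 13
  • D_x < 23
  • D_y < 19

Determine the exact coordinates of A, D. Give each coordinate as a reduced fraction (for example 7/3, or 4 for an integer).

1. A_x = 20  [[AB ⟂ BC ⇒ 3x-6y=0] ∩ [|A−(26, 13)|²=45]]
2. A_y = 10  [[AB ⟂ BC ⇒ 3x-6y=0] ∩ [|A−(26, 13)|²=45]]
   so A = (20, 10)
3. D_x = 17  [[BC ⟂ CD ⇒ -3x+6y-45=0] ∩ [|D−(23, 19)|²=45]]
4. D_y = 16  [[BC ⟂ CD ⇒ -3x+6y-45=0] ∩ [|D−(23, 19)|²=45]]
   so D = (17, 16)

A = (20, 10)
D = (17, 16)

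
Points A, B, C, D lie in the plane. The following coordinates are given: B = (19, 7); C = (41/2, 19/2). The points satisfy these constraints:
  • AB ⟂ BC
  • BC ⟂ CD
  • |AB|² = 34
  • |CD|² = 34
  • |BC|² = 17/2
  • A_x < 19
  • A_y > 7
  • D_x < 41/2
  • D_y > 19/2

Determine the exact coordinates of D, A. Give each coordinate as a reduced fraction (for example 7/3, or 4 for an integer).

D = (31/2, 25/2)
A = (14, 10)

1. D_x = 31/2  [[BC ⟂ CD ⇒ 3/2x+5/2y-109/2=0] ∩ [|D−(41/2, 19/2)|²=34]]
2. D_y = 25/2  [[BC ⟂ CD ⇒ 3/2x+5/2y-109/2=0] ∩ [|D−(41/2, 19/2)|²=34]]
   so D = (31/2, 25/2)
3. A_x = 14  [[AB ⟂ BC ⇒ -3/2x-5/2y+46=0] ∩ [|A−(19, 7)|²=34]]
4. A_y = 10  [[AB ⟂ BC ⇒ -3/2x-5/2y+46=0] ∩ [|A−(19, 7)|²=34]]
   so A = (14, 10)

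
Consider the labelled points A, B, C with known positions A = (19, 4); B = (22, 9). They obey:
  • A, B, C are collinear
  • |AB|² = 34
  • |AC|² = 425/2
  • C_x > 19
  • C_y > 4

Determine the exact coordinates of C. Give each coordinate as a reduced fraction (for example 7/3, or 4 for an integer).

1. C_x = 53/2  [[A, B, C are collinear ⇒ -5x+3y+83=0] ∩ [|C−(19, 4)|²=425/2]]
2. C_y = 33/2  [[A, B, C are collinear ⇒ -5x+3y+83=0] ∩ [|C−(19, 4)|²=425/2]]
   so C = (53/2, 33/2)

C = (53/2, 33/2)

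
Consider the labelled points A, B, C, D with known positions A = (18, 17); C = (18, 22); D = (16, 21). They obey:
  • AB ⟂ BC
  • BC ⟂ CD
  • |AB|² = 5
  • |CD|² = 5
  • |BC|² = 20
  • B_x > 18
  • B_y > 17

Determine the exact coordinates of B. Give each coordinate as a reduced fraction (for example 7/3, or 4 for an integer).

1. B_x = 20  [[BC ⟂ CD ⇒ 2x+1y-58=0] ∩ [|B−(18, 17)|²=5]]
2. B_y = 18  [[BC ⟂ CD ⇒ 2x+1y-58=0] ∩ [|B−(18, 17)|²=5]]
   so B = (20, 18)

B = (20, 18)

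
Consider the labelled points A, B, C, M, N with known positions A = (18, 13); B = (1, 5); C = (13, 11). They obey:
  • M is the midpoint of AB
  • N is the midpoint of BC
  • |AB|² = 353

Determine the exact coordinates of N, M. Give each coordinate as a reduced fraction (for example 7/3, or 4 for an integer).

N = (7, 8)
M = (19/2, 9)

1. M_x = 19/2  [2·M = A+B = (18, 13)+(1, 5)]
2. M_y = 9  [2·M = A+B = (18, 13)+(1, 5)]
   so M = (19/2, 9)
3. N_x = 7  [2·N = B+C = (1, 5)+(13, 11)]
4. N_y = 8  [2·N = B+C = (1, 5)+(13, 11)]
   so N = (7, 8)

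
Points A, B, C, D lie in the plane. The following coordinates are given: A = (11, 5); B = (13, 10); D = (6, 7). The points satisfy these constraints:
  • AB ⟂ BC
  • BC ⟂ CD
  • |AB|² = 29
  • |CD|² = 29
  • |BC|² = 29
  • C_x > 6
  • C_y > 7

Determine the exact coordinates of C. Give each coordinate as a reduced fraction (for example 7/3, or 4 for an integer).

1. C_x = 8  [[AB ⟂ BC ⇒ 2x+5y-76=0] ∩ [|C−(6, 7)|²=29]]
2. C_y = 12  [[AB ⟂ BC ⇒ 2x+5y-76=0] ∩ [|C−(6, 7)|²=29]]
   so C = (8, 12)

C = (8, 12)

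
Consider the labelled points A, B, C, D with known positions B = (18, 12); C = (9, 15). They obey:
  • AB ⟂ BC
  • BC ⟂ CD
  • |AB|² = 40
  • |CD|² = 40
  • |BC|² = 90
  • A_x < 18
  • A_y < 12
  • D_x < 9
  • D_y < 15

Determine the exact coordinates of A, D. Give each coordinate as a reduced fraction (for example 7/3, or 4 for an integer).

A = (16, 6)
D = (7, 9)

1. A_x = 16  [[AB ⟂ BC ⇒ 9x-3y-126=0] ∩ [|A−(18, 12)|²=40]]
2. A_y = 6  [[AB ⟂ BC ⇒ 9x-3y-126=0] ∩ [|A−(18, 12)|²=40]]
   so A = (16, 6)
3. D_x = 7  [[BC ⟂ CD ⇒ -9x+3y+36=0] ∩ [|D−(9, 15)|²=40]]
4. D_y = 9  [[BC ⟂ CD ⇒ -9x+3y+36=0] ∩ [|D−(9, 15)|²=40]]
   so D = (7, 9)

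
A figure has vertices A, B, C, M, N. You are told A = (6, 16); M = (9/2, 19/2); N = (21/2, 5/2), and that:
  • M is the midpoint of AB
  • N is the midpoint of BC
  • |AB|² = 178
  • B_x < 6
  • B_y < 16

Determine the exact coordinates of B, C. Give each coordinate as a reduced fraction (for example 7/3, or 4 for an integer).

1. B_x = 3  [B = 2·M−A = 2·(9/2, 19/2)−(6, 16)]
2. B_y = 3  [B = 2·M−A = 2·(9/2, 19/2)−(6, 16)]
   so B = (3, 3)
3. C_x = 18  [C = 2·N−B = 2·(21/2, 5/2)−(3, 3)]
4. C_y = 2  [C = 2·N−B = 2·(21/2, 5/2)−(3, 3)]
   so C = (18, 2)

B = (3, 3)
C = (18, 2)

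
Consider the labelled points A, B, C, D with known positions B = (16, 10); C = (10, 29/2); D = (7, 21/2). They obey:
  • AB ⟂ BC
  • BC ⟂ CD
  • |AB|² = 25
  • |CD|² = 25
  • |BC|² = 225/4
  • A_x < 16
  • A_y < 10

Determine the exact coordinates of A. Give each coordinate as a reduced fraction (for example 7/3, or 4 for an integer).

A = (13, 6)

1. A_x = 13  [[AB ⟂ BC ⇒ 6x-9/2y-51=0] ∩ [|A−(16, 10)|²=25]]
2. A_y = 6  [[AB ⟂ BC ⇒ 6x-9/2y-51=0] ∩ [|A−(16, 10)|²=25]]
   so A = (13, 6)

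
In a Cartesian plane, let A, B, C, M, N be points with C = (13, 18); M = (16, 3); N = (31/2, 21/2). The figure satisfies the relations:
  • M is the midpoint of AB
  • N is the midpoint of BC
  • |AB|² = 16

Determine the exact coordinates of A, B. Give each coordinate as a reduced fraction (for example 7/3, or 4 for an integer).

1. B_x = 18  [B = 2·N−C = 2·(31/2, 21/2)−(13, 18)]
2. B_y = 3  [B = 2·N−C = 2·(31/2, 21/2)−(13, 18)]
   so B = (18, 3)
3. A_x = 14  [A = 2·M−B = 2·(16, 3)−(18, 3)]
4. A_y = 3  [A = 2·M−B = 2·(16, 3)−(18, 3)]
   so A = (14, 3)

A = (14, 3)
B = (18, 3)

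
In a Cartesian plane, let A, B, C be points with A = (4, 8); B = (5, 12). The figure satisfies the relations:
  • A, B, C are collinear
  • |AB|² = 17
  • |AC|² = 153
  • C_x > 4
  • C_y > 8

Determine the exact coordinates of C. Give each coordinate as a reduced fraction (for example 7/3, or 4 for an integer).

1. C_x = 7  [[A, B, C are collinear ⇒ -4x+1y+8=0] ∩ [|C−(4, 8)|²=153]]
2. C_y = 20  [[A, B, C are collinear ⇒ -4x+1y+8=0] ∩ [|C−(4, 8)|²=153]]
   so C = (7, 20)

C = (7, 20)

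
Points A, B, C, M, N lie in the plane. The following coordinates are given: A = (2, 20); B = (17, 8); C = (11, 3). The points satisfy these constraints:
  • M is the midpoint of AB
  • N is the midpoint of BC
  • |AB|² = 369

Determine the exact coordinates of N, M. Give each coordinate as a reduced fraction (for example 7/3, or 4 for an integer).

N = (14, 11/2)
M = (19/2, 14)

1. M_x = 19/2  [2·M = A+B = (2, 20)+(17, 8)]
2. M_y = 14  [2·M = A+B = (2, 20)+(17, 8)]
   so M = (19/2, 14)
3. N_x = 14  [2·N = B+C = (17, 8)+(11, 3)]
4. N_y = 11/2  [2·N = B+C = (17, 8)+(11, 3)]
   so N = (14, 11/2)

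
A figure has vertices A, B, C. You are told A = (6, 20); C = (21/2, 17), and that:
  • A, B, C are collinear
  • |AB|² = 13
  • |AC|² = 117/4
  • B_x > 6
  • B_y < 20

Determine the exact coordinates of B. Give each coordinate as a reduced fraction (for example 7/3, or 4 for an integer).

1. B_x = 9  [[A, B, C are collinear ⇒ -3x-9/2y+108=0] ∩ [|B−(6, 20)|²=13]]
2. B_y = 18  [[A, B, C are collinear ⇒ -3x-9/2y+108=0] ∩ [|B−(6, 20)|²=13]]
   so B = (9, 18)

B = (9, 18)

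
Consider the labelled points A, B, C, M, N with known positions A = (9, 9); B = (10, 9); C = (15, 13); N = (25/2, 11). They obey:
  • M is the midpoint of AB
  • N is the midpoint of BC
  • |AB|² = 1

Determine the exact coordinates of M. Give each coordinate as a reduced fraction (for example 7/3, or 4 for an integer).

1. M_x = 19/2  [2·M = A+B = (9, 9)+(10, 9)]
2. M_y = 9  [2·M = A+B = (9, 9)+(10, 9)]
   so M = (19/2, 9)

M = (19/2, 9)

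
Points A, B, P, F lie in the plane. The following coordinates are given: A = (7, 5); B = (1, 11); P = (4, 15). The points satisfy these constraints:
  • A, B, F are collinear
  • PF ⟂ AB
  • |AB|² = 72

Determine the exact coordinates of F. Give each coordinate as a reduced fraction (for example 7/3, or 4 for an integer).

F = (1/2, 23/2)

1. F_x = 1/2  [[A, B, F are collinear ⇒ -6x-6y+72=0] ∩ [PF ⟂ AB ⇒ -6x+6y-66=0]]
2. F_y = 23/2  [[A, B, F are collinear ⇒ -6x-6y+72=0] ∩ [PF ⟂ AB ⇒ -6x+6y-66=0]]
   so F = (1/2, 23/2)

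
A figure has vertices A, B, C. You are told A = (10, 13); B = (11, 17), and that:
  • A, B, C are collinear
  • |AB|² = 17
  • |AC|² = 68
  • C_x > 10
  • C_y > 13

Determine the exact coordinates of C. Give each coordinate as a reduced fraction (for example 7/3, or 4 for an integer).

C = (12, 21)

1. C_x = 12  [[A, B, C are collinear ⇒ -4x+1y+27=0] ∩ [|C−(10, 13)|²=68]]
2. C_y = 21  [[A, B, C are collinear ⇒ -4x+1y+27=0] ∩ [|C−(10, 13)|²=68]]
   so C = (12, 21)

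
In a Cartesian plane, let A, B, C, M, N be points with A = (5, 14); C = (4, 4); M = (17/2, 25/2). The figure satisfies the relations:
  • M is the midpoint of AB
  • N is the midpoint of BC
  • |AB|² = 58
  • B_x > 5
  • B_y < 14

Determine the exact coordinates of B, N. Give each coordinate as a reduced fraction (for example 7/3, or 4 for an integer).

1. B_x = 12  [B = 2·M−A = 2·(17/2, 25/2)−(5, 14)]
2. B_y = 11  [B = 2·M−A = 2·(17/2, 25/2)−(5, 14)]
   so B = (12, 11)
3. N_x = 8  [2·N = B+C = (12, 11)+(4, 4)]
4. N_y = 15/2  [2·N = B+C = (12, 11)+(4, 4)]
   so N = (8, 15/2)

B = (12, 11)
N = (8, 15/2)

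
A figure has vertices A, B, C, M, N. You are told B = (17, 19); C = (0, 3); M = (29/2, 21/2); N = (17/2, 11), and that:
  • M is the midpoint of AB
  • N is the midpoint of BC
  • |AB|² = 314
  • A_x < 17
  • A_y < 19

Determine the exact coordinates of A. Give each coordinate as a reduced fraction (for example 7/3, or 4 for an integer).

A = (12, 2)

1. A_x = 12  [A = 2·M−B = 2·(29/2, 21/2)−(17, 19)]
2. A_y = 2  [A = 2·M−B = 2·(29/2, 21/2)−(17, 19)]
   so A = (12, 2)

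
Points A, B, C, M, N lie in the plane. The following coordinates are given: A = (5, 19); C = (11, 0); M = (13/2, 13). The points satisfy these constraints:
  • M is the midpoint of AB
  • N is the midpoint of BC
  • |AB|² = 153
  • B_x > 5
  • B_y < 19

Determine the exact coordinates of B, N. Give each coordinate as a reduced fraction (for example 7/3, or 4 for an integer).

1. B_x = 8  [B = 2·M−A = 2·(13/2, 13)−(5, 19)]
2. B_y = 7  [B = 2·M−A = 2·(13/2, 13)−(5, 19)]
   so B = (8, 7)
3. N_x = 19/2  [2·N = B+C = (8, 7)+(11, 0)]
4. N_y = 7/2  [2·N = B+C = (8, 7)+(11, 0)]
   so N = (19/2, 7/2)

B = (8, 7)
N = (19/2, 7/2)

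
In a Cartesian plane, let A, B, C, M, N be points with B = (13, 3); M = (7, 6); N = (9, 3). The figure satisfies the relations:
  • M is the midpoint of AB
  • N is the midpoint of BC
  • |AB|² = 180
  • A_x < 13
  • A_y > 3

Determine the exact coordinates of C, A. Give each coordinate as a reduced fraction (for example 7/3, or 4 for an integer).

C = (5, 3)
A = (1, 9)

1. A_x = 1  [A = 2·M−B = 2·(7, 6)−(13, 3)]
2. A_y = 9  [A = 2·M−B = 2·(7, 6)−(13, 3)]
   so A = (1, 9)
3. C_x = 5  [C = 2·N−B = 2·(9, 3)−(13, 3)]
4. C_y = 3  [C = 2·N−B = 2·(9, 3)−(13, 3)]
   so C = (5, 3)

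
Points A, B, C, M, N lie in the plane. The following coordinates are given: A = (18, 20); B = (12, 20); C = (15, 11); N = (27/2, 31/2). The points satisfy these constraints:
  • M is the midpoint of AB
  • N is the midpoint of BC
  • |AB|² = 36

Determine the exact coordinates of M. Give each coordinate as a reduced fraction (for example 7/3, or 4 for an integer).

M = (15, 20)

1. M_x = 15  [2·M = A+B = (18, 20)+(12, 20)]
2. M_y = 20  [2·M = A+B = (18, 20)+(12, 20)]
   so M = (15, 20)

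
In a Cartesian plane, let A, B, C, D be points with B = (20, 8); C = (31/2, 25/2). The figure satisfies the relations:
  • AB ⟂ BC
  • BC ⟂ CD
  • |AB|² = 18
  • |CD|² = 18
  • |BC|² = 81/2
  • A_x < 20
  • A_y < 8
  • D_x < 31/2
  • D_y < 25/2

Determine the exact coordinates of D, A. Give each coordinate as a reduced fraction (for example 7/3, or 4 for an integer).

D = (25/2, 19/2)
A = (17, 5)

1. D_x = 25/2  [[BC ⟂ CD ⇒ -9/2x+9/2y+27/2=0] ∩ [|D−(31/2, 25/2)|²=18]]
2. D_y = 19/2  [[BC ⟂ CD ⇒ -9/2x+9/2y+27/2=0] ∩ [|D−(31/2, 25/2)|²=18]]
   so D = (25/2, 19/2)
3. A_x = 17  [[AB ⟂ BC ⇒ 9/2x-9/2y-54=0] ∩ [|A−(20, 8)|²=18]]
4. A_y = 5  [[AB ⟂ BC ⇒ 9/2x-9/2y-54=0] ∩ [|A−(20, 8)|²=18]]
   so A = (17, 5)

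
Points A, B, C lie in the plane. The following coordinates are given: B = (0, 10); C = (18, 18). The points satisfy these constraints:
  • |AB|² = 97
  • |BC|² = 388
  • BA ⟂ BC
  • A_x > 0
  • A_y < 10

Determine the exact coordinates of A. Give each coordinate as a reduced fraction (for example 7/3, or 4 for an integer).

1. A_x = 4  [[BA ⟂ BC ⇒ 18x+8y-80=0] ∩ [|A−(0, 10)|²=97]]
2. A_y = 1  [[BA ⟂ BC ⇒ 18x+8y-80=0] ∩ [|A−(0, 10)|²=97]]
   so A = (4, 1)

A = (4, 1)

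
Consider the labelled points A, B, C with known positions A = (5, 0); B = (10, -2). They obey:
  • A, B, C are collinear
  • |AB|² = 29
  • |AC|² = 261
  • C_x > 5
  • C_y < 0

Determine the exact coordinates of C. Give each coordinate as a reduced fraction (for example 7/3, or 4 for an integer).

1. C_x = 20  [[A, B, C are collinear ⇒ 2x+5y-10=0] ∩ [|C−(5, 0)|²=261]]
2. C_y = -6  [[A, B, C are collinear ⇒ 2x+5y-10=0] ∩ [|C−(5, 0)|²=261]]
   so C = (20, -6)

C = (20, -6)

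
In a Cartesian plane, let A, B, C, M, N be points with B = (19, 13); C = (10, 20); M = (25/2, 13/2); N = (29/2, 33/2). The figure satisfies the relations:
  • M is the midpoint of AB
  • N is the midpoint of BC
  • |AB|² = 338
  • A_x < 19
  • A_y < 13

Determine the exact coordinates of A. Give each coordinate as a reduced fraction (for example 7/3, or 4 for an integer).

1. A_x = 6  [A = 2·M−B = 2·(25/2, 13/2)−(19, 13)]
2. A_y = 0  [A = 2·M−B = 2·(25/2, 13/2)−(19, 13)]
   so A = (6, 0)

A = (6, 0)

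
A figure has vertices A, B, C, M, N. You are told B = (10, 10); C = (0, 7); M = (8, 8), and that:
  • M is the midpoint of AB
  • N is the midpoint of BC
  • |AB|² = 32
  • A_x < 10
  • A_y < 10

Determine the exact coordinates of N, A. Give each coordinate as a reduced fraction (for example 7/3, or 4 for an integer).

1. A_x = 6  [A = 2·M−B = 2·(8, 8)−(10, 10)]
2. A_y = 6  [A = 2·M−B = 2·(8, 8)−(10, 10)]
   so A = (6, 6)
3. N_x = 5  [2·N = B+C = (10, 10)+(0, 7)]
4. N_y = 17/2  [2·N = B+C = (10, 10)+(0, 7)]
   so N = (5, 17/2)

N = (5, 17/2)
A = (6, 6)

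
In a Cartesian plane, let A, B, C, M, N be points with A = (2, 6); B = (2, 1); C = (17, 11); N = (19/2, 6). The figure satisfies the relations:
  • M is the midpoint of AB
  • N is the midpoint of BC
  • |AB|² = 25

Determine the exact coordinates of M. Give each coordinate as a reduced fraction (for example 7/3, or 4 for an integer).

M = (2, 7/2)

1. M_x = 2  [2·M = A+B = (2, 6)+(2, 1)]
2. M_y = 7/2  [2·M = A+B = (2, 6)+(2, 1)]
   so M = (2, 7/2)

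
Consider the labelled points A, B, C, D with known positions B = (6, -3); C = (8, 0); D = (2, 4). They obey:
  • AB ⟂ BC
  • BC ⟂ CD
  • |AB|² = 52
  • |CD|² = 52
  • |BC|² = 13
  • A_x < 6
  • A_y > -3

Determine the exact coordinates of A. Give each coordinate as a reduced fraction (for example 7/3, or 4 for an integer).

1. A_x = 0  [[AB ⟂ BC ⇒ -2x-3y+3=0] ∩ [|A−(6, -3)|²=52]]
2. A_y = 1  [[AB ⟂ BC ⇒ -2x-3y+3=0] ∩ [|A−(6, -3)|²=52]]
   so A = (0, 1)

A = (0, 1)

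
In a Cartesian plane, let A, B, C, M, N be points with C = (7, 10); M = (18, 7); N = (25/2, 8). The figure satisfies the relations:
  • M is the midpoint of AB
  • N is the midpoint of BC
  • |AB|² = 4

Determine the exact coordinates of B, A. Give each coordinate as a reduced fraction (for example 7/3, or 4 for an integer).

1. B_x = 18  [B = 2·N−C = 2·(25/2, 8)−(7, 10)]
2. B_y = 6  [B = 2·N−C = 2·(25/2, 8)−(7, 10)]
   so B = (18, 6)
3. A_x = 18  [A = 2·M−B = 2·(18, 7)−(18, 6)]
4. A_y = 8  [A = 2·M−B = 2·(18, 7)−(18, 6)]
   so A = (18, 8)

B = (18, 6)
A = (18, 8)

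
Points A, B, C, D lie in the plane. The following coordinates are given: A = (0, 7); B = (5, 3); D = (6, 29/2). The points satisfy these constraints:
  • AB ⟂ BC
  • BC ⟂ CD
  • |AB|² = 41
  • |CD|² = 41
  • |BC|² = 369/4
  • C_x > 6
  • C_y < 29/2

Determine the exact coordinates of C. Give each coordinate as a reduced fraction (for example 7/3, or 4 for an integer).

1. C_x = 11  [[AB ⟂ BC ⇒ 5x-4y-13=0] ∩ [|C−(6, 29/2)|²=41]]
2. C_y = 21/2  [[AB ⟂ BC ⇒ 5x-4y-13=0] ∩ [|C−(6, 29/2)|²=41]]
   so C = (11, 21/2)

C = (11, 21/2)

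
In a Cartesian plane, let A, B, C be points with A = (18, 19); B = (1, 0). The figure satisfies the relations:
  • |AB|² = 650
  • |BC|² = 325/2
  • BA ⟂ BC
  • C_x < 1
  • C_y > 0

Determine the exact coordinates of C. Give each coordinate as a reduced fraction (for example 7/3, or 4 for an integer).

1. C_x = -17/2  [[BA ⟂ BC ⇒ 17x+19y-17=0] ∩ [|C−(1, 0)|²=325/2]]
2. C_y = 17/2  [[BA ⟂ BC ⇒ 17x+19y-17=0] ∩ [|C−(1, 0)|²=325/2]]
   so C = (-17/2, 17/2)

C = (-17/2, 17/2)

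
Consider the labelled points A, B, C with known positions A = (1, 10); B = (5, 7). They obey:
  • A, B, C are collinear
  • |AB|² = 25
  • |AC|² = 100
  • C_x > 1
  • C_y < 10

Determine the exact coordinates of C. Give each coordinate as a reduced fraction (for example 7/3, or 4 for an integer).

1. C_x = 9  [[A, B, C are collinear ⇒ 3x+4y-43=0] ∩ [|C−(1, 10)|²=100]]
2. C_y = 4  [[A, B, C are collinear ⇒ 3x+4y-43=0] ∩ [|C−(1, 10)|²=100]]
   so C = (9, 4)

C = (9, 4)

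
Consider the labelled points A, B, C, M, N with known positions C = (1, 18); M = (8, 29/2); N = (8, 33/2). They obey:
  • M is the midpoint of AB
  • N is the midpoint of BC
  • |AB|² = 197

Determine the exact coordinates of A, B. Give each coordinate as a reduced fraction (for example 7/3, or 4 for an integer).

A = (1, 14)
B = (15, 15)

1. B_x = 15  [B = 2·N−C = 2·(8, 33/2)−(1, 18)]
2. B_y = 15  [B = 2·N−C = 2·(8, 33/2)−(1, 18)]
   so B = (15, 15)
3. A_x = 1  [A = 2·M−B = 2·(8, 29/2)−(15, 15)]
4. A_y = 14  [A = 2·M−B = 2·(8, 29/2)−(15, 15)]
   so A = (1, 14)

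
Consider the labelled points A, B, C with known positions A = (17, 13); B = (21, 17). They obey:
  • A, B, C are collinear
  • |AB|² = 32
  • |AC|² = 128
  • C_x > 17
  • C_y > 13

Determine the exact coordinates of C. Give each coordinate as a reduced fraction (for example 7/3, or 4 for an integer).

C = (25, 21)

1. C_x = 25  [[A, B, C are collinear ⇒ -4x+4y+16=0] ∩ [|C−(17, 13)|²=128]]
2. C_y = 21  [[A, B, C are collinear ⇒ -4x+4y+16=0] ∩ [|C−(17, 13)|²=128]]
   so C = (25, 21)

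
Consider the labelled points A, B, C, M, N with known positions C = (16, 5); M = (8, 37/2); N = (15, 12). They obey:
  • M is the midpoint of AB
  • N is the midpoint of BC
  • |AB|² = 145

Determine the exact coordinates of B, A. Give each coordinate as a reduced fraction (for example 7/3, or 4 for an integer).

B = (14, 19)
A = (2, 18)

1. B_x = 14  [B = 2·N−C = 2·(15, 12)−(16, 5)]
2. B_y = 19  [B = 2·N−C = 2·(15, 12)−(16, 5)]
   so B = (14, 19)
3. A_x = 2  [A = 2·M−B = 2·(8, 37/2)−(14, 19)]
4. A_y = 18  [A = 2·M−B = 2·(8, 37/2)−(14, 19)]
   so A = (2, 18)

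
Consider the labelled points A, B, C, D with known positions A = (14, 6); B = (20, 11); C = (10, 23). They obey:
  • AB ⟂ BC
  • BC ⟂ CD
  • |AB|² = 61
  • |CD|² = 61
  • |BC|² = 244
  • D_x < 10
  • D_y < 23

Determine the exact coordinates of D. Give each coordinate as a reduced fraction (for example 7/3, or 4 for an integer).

D = (4, 18)

1. D_x = 4  [[BC ⟂ CD ⇒ -10x+12y-176=0] ∩ [|D−(10, 23)|²=61]]
2. D_y = 18  [[BC ⟂ CD ⇒ -10x+12y-176=0] ∩ [|D−(10, 23)|²=61]]
   so D = (4, 18)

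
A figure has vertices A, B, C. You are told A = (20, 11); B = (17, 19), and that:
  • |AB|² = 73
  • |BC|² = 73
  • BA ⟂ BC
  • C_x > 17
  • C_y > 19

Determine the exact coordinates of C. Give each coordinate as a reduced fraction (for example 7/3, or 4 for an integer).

C = (25, 22)

1. C_x = 25  [[BA ⟂ BC ⇒ 3x-8y+101=0] ∩ [|C−(17, 19)|²=73]]
2. C_y = 22  [[BA ⟂ BC ⇒ 3x-8y+101=0] ∩ [|C−(17, 19)|²=73]]
   so C = (25, 22)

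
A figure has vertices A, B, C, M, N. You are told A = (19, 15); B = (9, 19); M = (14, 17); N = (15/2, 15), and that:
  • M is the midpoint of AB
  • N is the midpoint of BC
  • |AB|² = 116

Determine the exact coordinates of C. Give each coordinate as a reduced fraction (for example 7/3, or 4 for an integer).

C = (6, 11)

1. C_x = 6  [C = 2·N−B = 2·(15/2, 15)−(9, 19)]
2. C_y = 11  [C = 2·N−B = 2·(15/2, 15)−(9, 19)]
   so C = (6, 11)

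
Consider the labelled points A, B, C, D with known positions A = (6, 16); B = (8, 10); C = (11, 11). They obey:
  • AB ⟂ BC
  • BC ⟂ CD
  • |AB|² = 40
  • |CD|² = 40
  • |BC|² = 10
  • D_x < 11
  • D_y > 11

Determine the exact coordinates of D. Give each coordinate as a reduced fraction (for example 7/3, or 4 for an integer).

D = (9, 17)

1. D_x = 9  [[BC ⟂ CD ⇒ 3x+1y-44=0] ∩ [|D−(11, 11)|²=40]]
2. D_y = 17  [[BC ⟂ CD ⇒ 3x+1y-44=0] ∩ [|D−(11, 11)|²=40]]
   so D = (9, 17)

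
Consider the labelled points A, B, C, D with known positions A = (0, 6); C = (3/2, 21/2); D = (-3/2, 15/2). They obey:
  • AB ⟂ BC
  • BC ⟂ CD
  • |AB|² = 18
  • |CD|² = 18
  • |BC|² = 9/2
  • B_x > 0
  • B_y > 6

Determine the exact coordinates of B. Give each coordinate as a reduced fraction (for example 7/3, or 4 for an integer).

1. B_x = 3  [[BC ⟂ CD ⇒ 3x+3y-36=0] ∩ [|B−(0, 6)|²=18]]
2. B_y = 9  [[BC ⟂ CD ⇒ 3x+3y-36=0] ∩ [|B−(0, 6)|²=18]]
   so B = (3, 9)

B = (3, 9)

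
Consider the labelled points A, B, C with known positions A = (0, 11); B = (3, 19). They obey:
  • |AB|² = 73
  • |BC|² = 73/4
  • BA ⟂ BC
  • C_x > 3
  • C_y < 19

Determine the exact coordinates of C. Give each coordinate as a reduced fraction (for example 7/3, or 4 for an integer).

1. C_x = 7  [[BA ⟂ BC ⇒ -3x-8y+161=0] ∩ [|C−(3, 19)|²=73/4]]
2. C_y = 35/2  [[BA ⟂ BC ⇒ -3x-8y+161=0] ∩ [|C−(3, 19)|²=73/4]]
   so C = (7, 35/2)

C = (7, 35/2)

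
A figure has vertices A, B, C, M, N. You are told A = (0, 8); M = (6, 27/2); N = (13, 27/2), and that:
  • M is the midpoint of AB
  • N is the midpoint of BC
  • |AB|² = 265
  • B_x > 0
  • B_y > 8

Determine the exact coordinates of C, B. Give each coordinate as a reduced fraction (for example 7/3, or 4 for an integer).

1. B_x = 12  [B = 2·M−A = 2·(6, 27/2)−(0, 8)]
2. B_y = 19  [B = 2·M−A = 2·(6, 27/2)−(0, 8)]
   so B = (12, 19)
3. C_x = 14  [C = 2·N−B = 2·(13, 27/2)−(12, 19)]
4. C_y = 8  [C = 2·N−B = 2·(13, 27/2)−(12, 19)]
   so C = (14, 8)

C = (14, 8)
B = (12, 19)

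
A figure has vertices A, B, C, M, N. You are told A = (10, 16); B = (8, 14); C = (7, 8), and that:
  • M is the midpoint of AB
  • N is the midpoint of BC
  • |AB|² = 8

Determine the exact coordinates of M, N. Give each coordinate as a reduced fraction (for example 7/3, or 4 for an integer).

1. M_x = 9  [2·M = A+B = (10, 16)+(8, 14)]
2. M_y = 15  [2·M = A+B = (10, 16)+(8, 14)]
   so M = (9, 15)
3. N_x = 15/2  [2·N = B+C = (8, 14)+(7, 8)]
4. N_y = 11  [2·N = B+C = (8, 14)+(7, 8)]
   so N = (15/2, 11)

M = (9, 15)
N = (15/2, 11)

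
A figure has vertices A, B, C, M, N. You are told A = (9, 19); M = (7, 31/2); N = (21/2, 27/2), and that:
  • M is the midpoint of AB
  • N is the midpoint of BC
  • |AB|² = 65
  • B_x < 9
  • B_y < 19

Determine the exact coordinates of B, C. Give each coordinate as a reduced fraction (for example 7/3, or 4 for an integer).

B = (5, 12)
C = (16, 15)

1. B_x = 5  [B = 2·M−A = 2·(7, 31/2)−(9, 19)]
2. B_y = 12  [B = 2·M−A = 2·(7, 31/2)−(9, 19)]
   so B = (5, 12)
3. C_x = 16  [C = 2·N−B = 2·(21/2, 27/2)−(5, 12)]
4. C_y = 15  [C = 2·N−B = 2·(21/2, 27/2)−(5, 12)]
   so C = (16, 15)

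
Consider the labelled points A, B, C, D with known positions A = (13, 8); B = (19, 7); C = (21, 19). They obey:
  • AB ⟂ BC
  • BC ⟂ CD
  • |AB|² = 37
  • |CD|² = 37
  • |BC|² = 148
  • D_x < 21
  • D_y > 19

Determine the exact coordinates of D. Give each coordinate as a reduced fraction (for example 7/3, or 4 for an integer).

D = (15, 20)

1. D_x = 15  [[BC ⟂ CD ⇒ 2x+12y-270=0] ∩ [|D−(21, 19)|²=37]]
2. D_y = 20  [[BC ⟂ CD ⇒ 2x+12y-270=0] ∩ [|D−(21, 19)|²=37]]
   so D = (15, 20)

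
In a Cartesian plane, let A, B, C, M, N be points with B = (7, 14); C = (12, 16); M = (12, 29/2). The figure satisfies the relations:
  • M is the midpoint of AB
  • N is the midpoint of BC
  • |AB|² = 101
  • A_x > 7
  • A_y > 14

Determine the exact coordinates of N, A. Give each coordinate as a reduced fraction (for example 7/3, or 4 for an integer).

1. A_x = 17  [A = 2·M−B = 2·(12, 29/2)−(7, 14)]
2. A_y = 15  [A = 2·M−B = 2·(12, 29/2)−(7, 14)]
   so A = (17, 15)
3. N_x = 19/2  [2·N = B+C = (7, 14)+(12, 16)]
4. N_y = 15  [2·N = B+C = (7, 14)+(12, 16)]
   so N = (19/2, 15)

N = (19/2, 15)
A = (17, 15)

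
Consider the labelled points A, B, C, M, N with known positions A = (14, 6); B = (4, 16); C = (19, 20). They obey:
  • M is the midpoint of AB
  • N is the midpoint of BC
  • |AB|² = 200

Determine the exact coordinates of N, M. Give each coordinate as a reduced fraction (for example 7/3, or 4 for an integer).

1. M_x = 9  [2·M = A+B = (14, 6)+(4, 16)]
2. M_y = 11  [2·M = A+B = (14, 6)+(4, 16)]
   so M = (9, 11)
3. N_x = 23/2  [2·N = B+C = (4, 16)+(19, 20)]
4. N_y = 18  [2·N = B+C = (4, 16)+(19, 20)]
   so N = (23/2, 18)

N = (23/2, 18)
M = (9, 11)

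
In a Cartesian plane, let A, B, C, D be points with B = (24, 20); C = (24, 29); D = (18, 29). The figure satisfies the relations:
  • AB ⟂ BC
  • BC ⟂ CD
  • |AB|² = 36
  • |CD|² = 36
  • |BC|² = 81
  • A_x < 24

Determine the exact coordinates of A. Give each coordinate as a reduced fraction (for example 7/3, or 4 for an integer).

A = (18, 20)

1. A_x = 18  [[AB ⟂ BC ⇒ -9y+180=0] ∩ [|A−(24, 20)|²=36]]
2. A_y = 20  [[AB ⟂ BC ⇒ -9y+180=0] ∩ [|A−(24, 20)|²=36]]
   so A = (18, 20)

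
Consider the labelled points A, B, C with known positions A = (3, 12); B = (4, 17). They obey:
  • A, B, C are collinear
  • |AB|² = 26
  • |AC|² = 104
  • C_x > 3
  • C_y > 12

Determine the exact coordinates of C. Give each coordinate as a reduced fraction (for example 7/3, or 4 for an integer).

C = (5, 22)

1. C_x = 5  [[A, B, C are collinear ⇒ -5x+1y+3=0] ∩ [|C−(3, 12)|²=104]]
2. C_y = 22  [[A, B, C are collinear ⇒ -5x+1y+3=0] ∩ [|C−(3, 12)|²=104]]
   so C = (5, 22)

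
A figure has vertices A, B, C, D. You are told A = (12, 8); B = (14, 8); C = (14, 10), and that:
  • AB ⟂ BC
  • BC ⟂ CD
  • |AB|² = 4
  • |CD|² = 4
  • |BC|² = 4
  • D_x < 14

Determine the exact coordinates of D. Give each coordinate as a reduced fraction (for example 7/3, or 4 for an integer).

1. D_x = 12  [[BC ⟂ CD ⇒ 2y-20=0] ∩ [|D−(14, 10)|²=4]]
2. D_y = 10  [[BC ⟂ CD ⇒ 2y-20=0] ∩ [|D−(14, 10)|²=4]]
   so D = (12, 10)

D = (12, 10)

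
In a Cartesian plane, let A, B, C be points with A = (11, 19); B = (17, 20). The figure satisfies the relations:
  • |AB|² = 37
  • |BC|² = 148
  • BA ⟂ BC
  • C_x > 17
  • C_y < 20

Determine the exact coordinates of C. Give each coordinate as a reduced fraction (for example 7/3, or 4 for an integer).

1. C_x = 19  [[BA ⟂ BC ⇒ -6x-1y+122=0] ∩ [|C−(17, 20)|²=148]]
2. C_y = 8  [[BA ⟂ BC ⇒ -6x-1y+122=0] ∩ [|C−(17, 20)|²=148]]
   so C = (19, 8)

C = (19, 8)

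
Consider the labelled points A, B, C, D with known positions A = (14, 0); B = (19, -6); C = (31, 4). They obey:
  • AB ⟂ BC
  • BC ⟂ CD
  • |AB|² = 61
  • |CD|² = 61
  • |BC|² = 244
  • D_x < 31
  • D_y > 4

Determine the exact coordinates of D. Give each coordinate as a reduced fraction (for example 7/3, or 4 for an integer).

D = (26, 10)

1. D_x = 26  [[BC ⟂ CD ⇒ 12x+10y-412=0] ∩ [|D−(31, 4)|²=61]]
2. D_y = 10  [[BC ⟂ CD ⇒ 12x+10y-412=0] ∩ [|D−(31, 4)|²=61]]
   so D = (26, 10)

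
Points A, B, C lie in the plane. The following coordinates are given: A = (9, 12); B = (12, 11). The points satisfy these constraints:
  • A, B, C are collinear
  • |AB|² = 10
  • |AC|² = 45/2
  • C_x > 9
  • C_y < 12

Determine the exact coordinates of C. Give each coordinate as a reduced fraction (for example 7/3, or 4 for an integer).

1. C_x = 27/2  [[A, B, C are collinear ⇒ 1x+3y-45=0] ∩ [|C−(9, 12)|²=45/2]]
2. C_y = 21/2  [[A, B, C are collinear ⇒ 1x+3y-45=0] ∩ [|C−(9, 12)|²=45/2]]
   so C = (27/2, 21/2)

C = (27/2, 21/2)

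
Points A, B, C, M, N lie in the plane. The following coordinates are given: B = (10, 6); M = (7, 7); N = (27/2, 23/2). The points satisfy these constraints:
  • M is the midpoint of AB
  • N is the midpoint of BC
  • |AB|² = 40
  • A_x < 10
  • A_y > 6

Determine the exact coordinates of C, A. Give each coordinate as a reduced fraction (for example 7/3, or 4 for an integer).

C = (17, 17)
A = (4, 8)

1. A_x = 4  [A = 2·M−B = 2·(7, 7)−(10, 6)]
2. A_y = 8  [A = 2·M−B = 2·(7, 7)−(10, 6)]
   so A = (4, 8)
3. C_x = 17  [C = 2·N−B = 2·(27/2, 23/2)−(10, 6)]
4. C_y = 17  [C = 2·N−B = 2·(27/2, 23/2)−(10, 6)]
   so C = (17, 17)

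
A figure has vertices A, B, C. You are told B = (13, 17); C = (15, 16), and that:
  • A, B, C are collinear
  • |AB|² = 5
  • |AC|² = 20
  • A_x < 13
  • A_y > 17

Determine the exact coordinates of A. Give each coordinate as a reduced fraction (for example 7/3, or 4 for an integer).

A = (11, 18)

1. A_x = 11  [[A, B, C are collinear ⇒ 1x+2y-47=0] ∩ [|A−(13, 17)|²=5]]
2. A_y = 18  [[A, B, C are collinear ⇒ 1x+2y-47=0] ∩ [|A−(13, 17)|²=5]]
   so A = (11, 18)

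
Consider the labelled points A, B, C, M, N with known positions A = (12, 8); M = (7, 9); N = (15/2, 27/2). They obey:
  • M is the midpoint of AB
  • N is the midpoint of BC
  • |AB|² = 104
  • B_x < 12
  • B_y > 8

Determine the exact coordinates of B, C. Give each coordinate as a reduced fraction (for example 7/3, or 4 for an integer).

B = (2, 10)
C = (13, 17)

1. B_x = 2  [B = 2·M−A = 2·(7, 9)−(12, 8)]
2. B_y = 10  [B = 2·M−A = 2·(7, 9)−(12, 8)]
   so B = (2, 10)
3. C_x = 13  [C = 2·N−B = 2·(15/2, 27/2)−(2, 10)]
4. C_y = 17  [C = 2·N−B = 2·(15/2, 27/2)−(2, 10)]
   so C = (13, 17)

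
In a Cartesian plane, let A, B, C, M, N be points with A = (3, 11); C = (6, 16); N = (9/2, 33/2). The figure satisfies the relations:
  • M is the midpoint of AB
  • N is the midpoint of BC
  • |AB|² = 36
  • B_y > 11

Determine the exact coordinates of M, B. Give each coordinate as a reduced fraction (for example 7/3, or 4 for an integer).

M = (3, 14)
B = (3, 17)

1. B_x = 3  [B = 2·N−C = 2·(9/2, 33/2)−(6, 16)]
2. B_y = 17  [B = 2·N−C = 2·(9/2, 33/2)−(6, 16)]
   so B = (3, 17)
3. M_x = 3  [2·M = A+B = (3, 11)+(3, 17)]
4. M_y = 14  [2·M = A+B = (3, 11)+(3, 17)]
   so M = (3, 14)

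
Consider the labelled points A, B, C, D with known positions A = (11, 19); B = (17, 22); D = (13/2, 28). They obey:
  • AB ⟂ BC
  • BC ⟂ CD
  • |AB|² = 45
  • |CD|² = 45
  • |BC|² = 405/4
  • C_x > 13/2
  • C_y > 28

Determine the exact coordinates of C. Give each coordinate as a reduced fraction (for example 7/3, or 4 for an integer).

1. C_x = 25/2  [[AB ⟂ BC ⇒ 6x+3y-168=0] ∩ [|C−(13/2, 28)|²=45]]
2. C_y = 31  [[AB ⟂ BC ⇒ 6x+3y-168=0] ∩ [|C−(13/2, 28)|²=45]]
   so C = (25/2, 31)

C = (25/2, 31)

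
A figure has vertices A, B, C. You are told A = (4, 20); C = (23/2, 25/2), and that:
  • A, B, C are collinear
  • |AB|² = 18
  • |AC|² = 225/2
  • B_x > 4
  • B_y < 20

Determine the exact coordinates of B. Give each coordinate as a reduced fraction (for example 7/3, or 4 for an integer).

B = (7, 17)

1. B_x = 7  [[A, B, C are collinear ⇒ -15/2x-15/2y+180=0] ∩ [|B−(4, 20)|²=18]]
2. B_y = 17  [[A, B, C are collinear ⇒ -15/2x-15/2y+180=0] ∩ [|B−(4, 20)|²=18]]
   so B = (7, 17)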